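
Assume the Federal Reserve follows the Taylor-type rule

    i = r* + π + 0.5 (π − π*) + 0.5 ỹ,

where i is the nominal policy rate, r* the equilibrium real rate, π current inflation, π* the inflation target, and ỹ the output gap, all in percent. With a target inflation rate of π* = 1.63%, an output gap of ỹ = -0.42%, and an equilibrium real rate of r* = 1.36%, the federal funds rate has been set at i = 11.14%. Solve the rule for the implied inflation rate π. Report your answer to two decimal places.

Collecting π: i = r* + (1 + 0.5) π − 0.5 π* + 0.5 ỹ
1.5 π = 11.14 − 1.36 + 0.5 × 1.63 − 0.5 × (-0.42) = 10.805
π = 10.805 / 1.5 = 7.20

7.20%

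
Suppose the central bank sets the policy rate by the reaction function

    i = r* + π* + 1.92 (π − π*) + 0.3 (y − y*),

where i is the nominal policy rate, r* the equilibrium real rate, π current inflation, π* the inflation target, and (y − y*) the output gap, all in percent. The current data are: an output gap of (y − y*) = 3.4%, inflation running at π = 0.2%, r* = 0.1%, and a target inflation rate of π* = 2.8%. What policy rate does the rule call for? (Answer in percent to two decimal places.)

-1.07%

i = 0.1 + 2.8 + 1.92 × (0.2 − 2.8) + 0.3 × 3.4
   = 0.1 + 2.8 − 4.992 + 1.02 = -1.07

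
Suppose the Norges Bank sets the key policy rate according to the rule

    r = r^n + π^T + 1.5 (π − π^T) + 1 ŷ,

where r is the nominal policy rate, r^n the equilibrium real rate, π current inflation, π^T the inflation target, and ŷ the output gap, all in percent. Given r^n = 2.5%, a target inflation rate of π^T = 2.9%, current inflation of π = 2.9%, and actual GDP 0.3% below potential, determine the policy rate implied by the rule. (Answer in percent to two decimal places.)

Output 0.3% below potential → ŷ = -0.3.
r = 2.5 + 2.9 + 1.5 × (2.9 − 2.9) + 1 × (-0.3)
   = 2.5 + 2.9 + 0 − 0.3 = 5.10

5.10%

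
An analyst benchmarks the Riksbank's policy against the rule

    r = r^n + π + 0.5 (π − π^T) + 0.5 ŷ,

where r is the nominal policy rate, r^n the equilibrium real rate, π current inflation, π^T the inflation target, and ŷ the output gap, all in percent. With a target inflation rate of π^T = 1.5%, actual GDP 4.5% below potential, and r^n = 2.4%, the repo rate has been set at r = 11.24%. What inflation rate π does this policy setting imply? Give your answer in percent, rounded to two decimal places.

Output 4.5% below potential → ŷ = -4.5.
Collecting π: r = r^n + (1 + 0.5) π − 0.5 π^T + 0.5 ŷ
1.5 π = 11.24 − 2.4 + 0.5 × 1.5 − 0.5 × (-4.5) = 11.84
π = 11.84 / 1.5 = 7.89

7.89%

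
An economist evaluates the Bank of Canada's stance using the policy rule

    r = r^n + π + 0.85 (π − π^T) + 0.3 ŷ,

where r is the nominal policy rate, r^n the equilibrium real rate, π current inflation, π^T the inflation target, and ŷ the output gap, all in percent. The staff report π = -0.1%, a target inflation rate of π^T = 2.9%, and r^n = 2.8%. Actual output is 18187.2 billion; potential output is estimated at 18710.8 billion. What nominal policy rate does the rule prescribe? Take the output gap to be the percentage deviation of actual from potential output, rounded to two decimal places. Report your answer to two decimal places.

-0.69%

Output gap = 100 × (18187.2 − 18710.8) / 18710.8 = -2.80%.
r = 2.80 + (-0.10) + 0.85 × (-0.10 − 2.90) + 0.3 × (-2.80)
   = 2.80 − 0.1 − 2.55 − 0.84 = -0.69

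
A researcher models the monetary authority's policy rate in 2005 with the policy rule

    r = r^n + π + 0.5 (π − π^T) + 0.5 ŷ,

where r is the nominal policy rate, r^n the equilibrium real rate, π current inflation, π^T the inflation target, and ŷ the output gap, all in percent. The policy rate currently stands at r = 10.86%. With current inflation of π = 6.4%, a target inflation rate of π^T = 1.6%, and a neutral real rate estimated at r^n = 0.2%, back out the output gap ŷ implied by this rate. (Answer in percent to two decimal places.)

0.5 ŷ = 10.86 − 0.2 − 6.4 − 0.5 × (6.4 − 1.6) = 1.86
ŷ = 1.86 / 0.5 = 3.72

3.72%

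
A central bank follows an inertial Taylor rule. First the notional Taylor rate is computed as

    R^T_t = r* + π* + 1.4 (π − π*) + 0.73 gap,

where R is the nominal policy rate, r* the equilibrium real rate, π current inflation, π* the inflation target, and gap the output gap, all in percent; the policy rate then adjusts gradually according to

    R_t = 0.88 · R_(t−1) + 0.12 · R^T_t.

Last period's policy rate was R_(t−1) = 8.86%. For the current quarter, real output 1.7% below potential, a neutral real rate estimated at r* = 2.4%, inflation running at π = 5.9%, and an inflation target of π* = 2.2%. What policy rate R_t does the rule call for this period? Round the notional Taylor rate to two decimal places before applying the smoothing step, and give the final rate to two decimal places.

Output 1.7% below potential → gap = -1.7.
R^T_t = 2.4 + 2.2 + 1.4 × (5.9 − 2.2) + 0.73 × (-1.7)
   = 2.4 + 2.2 + 5.18 − 1.241 = 8.54
R_t = 0.88 × 8.86 + 0.12 × 8.54 = 7.7968 + 1.0248 = 8.82

8.82%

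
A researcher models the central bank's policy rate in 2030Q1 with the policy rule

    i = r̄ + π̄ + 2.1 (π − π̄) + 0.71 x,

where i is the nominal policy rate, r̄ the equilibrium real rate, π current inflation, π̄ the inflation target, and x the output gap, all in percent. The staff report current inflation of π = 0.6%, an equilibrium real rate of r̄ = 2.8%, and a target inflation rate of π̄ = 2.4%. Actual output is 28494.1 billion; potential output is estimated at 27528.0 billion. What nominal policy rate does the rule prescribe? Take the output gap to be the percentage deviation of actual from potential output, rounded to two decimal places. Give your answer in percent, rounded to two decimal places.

Output gap = 100 × (28494.1 − 27528.0) / 27528.0 = 3.51%.
i = 2.80 + 2.40 + 2.1 × (0.60 − 2.40) + 0.71 × 3.51
   = 2.80 + 2.4 − 3.78 + 2.4921 = 3.91

3.91%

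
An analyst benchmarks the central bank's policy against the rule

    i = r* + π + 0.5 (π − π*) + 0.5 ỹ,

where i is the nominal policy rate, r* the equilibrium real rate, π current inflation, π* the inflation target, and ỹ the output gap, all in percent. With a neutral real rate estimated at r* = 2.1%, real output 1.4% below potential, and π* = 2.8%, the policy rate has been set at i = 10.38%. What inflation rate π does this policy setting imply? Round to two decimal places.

6.92%

Output 1.4% below potential → ỹ = -1.4.
Collecting π: i = r* + (1 + 0.5) π − 0.5 π* + 0.5 ỹ
1.5 π = 10.38 − 2.1 + 0.5 × 2.8 − 0.5 × (-1.4) = 10.38
π = 10.38 / 1.5 = 6.92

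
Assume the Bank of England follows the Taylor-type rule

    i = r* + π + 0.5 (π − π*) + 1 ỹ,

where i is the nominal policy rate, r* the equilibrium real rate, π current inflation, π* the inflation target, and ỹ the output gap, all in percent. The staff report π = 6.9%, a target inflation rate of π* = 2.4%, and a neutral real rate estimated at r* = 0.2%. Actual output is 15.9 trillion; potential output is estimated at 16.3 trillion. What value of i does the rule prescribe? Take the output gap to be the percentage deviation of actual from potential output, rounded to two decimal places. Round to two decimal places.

6.90%

Output gap = 100 × (15.9 − 16.3) / 16.3 = -2.45%.
i = 0.20 + 6.90 + 0.5 × (6.90 − 2.40) + 1 × (-2.45)
   = 0.20 + 6.9 + 2.25 − 2.45 = 6.90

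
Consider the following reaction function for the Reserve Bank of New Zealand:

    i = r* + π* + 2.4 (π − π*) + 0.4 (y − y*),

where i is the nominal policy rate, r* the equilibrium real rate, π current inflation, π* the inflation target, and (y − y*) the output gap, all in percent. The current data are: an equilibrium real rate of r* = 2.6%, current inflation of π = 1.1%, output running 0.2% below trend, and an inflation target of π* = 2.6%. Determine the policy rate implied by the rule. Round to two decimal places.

Output 0.2% below potential → (y − y*) = -0.2.
i = 2.6 + 2.6 + 2.4 × (1.1 − 2.6) + 0.4 × (-0.2)
   = 2.6 + 2.6 − 3.6 − 0.08 = 1.52

1.52%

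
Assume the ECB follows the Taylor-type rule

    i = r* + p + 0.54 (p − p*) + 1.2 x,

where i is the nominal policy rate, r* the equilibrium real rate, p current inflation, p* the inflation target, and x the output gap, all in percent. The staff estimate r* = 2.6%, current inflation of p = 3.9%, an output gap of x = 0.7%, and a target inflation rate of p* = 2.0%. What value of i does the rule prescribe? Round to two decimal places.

8.37%

i = 2.6 + 3.9 + 0.54 × (3.9 − 2.0) + 1.2 × 0.7
   = 2.6 + 3.9 + 1.026 + 0.84 = 8.37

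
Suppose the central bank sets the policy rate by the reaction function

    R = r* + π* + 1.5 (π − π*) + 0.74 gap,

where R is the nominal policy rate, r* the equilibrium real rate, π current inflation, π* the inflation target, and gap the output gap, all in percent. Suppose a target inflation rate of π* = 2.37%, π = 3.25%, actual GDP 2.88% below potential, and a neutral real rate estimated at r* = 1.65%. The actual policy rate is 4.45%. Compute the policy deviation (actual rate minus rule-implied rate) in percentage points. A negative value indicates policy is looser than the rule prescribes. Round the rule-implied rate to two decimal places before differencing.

Output 2.88% below potential → gap = -2.88.
R = 1.65 + 2.37 + 1.5 × (3.25 − 2.37) + 0.74 × (-2.88)
   = 1.65 + 2.37 + 1.32 − 2.1312 = 3.21
Deviation = 4.45 − 3.21 = 1.24 pp.

1.24 pp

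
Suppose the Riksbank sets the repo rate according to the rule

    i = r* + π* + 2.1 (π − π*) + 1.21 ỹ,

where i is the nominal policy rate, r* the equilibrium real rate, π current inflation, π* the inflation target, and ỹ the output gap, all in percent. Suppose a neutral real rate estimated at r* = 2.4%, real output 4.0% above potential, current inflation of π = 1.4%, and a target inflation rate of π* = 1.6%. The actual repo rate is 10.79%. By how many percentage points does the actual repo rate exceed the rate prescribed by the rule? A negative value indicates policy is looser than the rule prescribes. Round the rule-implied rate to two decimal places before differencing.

Output 4.0% above potential → ỹ = 4.0.
i = 2.4 + 1.6 + 2.1 × (1.4 − 1.6) + 1.21 × 4.0
   = 2.4 + 1.6 − 0.42 + 4.84 = 8.42
Deviation = 10.79 − 8.42 = 2.37 pp.

2.37 pp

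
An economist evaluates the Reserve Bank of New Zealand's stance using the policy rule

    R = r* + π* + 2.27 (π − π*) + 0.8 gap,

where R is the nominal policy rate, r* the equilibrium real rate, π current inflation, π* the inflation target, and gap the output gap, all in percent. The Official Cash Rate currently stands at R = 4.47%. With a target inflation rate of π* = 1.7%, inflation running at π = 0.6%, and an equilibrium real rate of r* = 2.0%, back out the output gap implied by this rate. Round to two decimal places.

0.8 gap = 4.47 − 2.0 − 1.7 − 2.27 × (0.6 − 1.7) = 3.267
gap = 3.267 / 0.8 = 4.08

4.08%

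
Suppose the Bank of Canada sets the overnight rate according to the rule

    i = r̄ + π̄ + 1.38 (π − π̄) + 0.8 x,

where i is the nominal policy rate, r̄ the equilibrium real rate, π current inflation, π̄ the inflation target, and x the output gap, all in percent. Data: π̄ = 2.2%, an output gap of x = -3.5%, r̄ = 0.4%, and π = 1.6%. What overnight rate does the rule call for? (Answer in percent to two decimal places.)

i = 0.4 + 2.2 + 1.38 × (1.6 − 2.2) + 0.8 × (-3.5)
   = 0.4 + 2.2 − 0.828 − 2.8 = -1.03

-1.03%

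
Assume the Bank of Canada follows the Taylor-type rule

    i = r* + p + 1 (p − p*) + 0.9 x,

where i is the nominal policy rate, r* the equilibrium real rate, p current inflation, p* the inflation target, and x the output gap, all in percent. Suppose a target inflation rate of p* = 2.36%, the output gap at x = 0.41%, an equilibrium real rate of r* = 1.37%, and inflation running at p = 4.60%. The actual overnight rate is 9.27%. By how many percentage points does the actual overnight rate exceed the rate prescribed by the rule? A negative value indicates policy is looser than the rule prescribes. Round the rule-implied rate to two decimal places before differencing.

0.69 pp

i = 1.37 + 4.60 + 1 × (4.60 − 2.36) + 0.9 × 0.41
   = 1.37 + 4.6 + 2.24 + 0.369 = 8.58
Deviation = 9.27 − 8.58 = 0.69 pp.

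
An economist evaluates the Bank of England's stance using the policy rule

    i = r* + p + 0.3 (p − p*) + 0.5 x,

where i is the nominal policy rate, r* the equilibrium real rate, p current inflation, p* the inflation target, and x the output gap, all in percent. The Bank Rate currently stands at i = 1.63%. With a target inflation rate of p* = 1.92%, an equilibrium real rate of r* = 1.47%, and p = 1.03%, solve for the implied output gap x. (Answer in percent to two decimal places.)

0.5 x = 1.63 − 1.47 − 1.03 − 0.3 × (1.03 − 1.92) = -0.603
x = -0.603 / 0.5 = -1.21

-1.21%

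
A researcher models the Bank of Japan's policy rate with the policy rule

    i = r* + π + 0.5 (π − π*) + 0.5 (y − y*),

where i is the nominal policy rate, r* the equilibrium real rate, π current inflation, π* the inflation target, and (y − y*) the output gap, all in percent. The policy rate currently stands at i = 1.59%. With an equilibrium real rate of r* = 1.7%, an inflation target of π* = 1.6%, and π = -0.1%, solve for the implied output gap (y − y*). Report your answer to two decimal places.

0.5 (y − y*) = 1.59 − 1.7 − (-0.1) − 0.5 × ((-0.1) − 1.6) = 0.84
(y − y*) = 0.84 / 0.5 = 1.68

1.68%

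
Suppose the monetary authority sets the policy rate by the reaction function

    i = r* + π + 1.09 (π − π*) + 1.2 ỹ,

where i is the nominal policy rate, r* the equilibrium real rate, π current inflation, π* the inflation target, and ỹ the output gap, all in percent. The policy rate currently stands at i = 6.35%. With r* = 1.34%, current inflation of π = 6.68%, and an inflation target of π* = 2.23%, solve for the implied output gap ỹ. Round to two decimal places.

1.2 ỹ = 6.35 − 1.34 − 6.68 − 1.09 × (6.68 − 2.23) = -6.5205
ỹ = -6.5205 / 1.2 = -5.43

-5.43%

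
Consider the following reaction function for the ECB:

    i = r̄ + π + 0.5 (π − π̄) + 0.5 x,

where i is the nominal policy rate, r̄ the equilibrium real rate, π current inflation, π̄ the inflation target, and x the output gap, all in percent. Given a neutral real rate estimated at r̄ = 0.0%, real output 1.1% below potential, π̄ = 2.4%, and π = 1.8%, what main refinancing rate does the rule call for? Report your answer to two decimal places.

Output 1.1% below potential → x = -1.1.
i = 0.0 + 1.8 + 0.5 × (1.8 − 2.4) + 0.5 × (-1.1)
   = 0.0 + 1.8 − 0.3 − 0.55 = 0.95

0.95%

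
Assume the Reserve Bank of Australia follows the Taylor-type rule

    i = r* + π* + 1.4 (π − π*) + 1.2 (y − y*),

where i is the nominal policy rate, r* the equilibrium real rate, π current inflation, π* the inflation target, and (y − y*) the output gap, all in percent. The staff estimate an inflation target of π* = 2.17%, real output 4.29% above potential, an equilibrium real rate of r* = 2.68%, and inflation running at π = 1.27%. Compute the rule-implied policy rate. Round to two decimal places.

8.74%

Output 4.29% above potential → (y − y*) = 4.29.
i = 2.68 + 2.17 + 1.4 × (1.27 − 2.17) + 1.2 × 4.29
   = 2.68 + 2.17 − 1.26 + 5.148 = 8.74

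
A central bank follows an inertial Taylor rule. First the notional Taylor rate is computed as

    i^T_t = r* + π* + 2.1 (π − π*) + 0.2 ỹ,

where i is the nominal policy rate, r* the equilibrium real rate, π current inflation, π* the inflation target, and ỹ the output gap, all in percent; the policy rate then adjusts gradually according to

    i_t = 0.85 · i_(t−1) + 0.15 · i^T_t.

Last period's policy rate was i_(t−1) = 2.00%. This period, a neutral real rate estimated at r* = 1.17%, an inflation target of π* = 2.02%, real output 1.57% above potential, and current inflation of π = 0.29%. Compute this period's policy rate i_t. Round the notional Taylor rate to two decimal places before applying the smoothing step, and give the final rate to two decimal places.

Output 1.57% above potential → ỹ = 1.57.
i^T_t = 1.17 + 2.02 + 2.1 × (0.29 − 2.02) + 0.2 × 1.57
   = 1.17 + 2.02 − 3.633 + 0.314 = -0.13
i_t = 0.85 × 2.00 + 0.15 × (-0.13) = 1.7 − 0.0195 = 1.68

1.68%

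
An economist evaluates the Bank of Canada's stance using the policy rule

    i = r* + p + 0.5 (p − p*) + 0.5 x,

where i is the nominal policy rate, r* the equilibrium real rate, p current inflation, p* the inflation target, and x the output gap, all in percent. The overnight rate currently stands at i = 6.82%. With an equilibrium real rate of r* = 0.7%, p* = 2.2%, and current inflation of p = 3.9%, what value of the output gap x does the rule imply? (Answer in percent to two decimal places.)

2.74%

0.5 x = 6.82 − 0.7 − 3.9 − 0.5 × (3.9 − 2.2) = 1.37
x = 1.37 / 0.5 = 2.74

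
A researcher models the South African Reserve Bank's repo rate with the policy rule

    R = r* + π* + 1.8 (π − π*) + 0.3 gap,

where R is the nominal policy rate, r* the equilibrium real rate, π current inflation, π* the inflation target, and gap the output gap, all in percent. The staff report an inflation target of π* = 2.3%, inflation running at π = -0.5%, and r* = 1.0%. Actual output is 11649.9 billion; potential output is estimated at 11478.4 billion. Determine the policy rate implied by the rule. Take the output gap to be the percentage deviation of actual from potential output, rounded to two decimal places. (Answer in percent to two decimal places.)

-1.29%

Output gap = 100 × (11649.9 − 11478.4) / 11478.4 = 1.49%.
R = 1.00 + 2.30 + 1.8 × (-0.50 − 2.30) + 0.3 × 1.49
   = 1.00 + 2.3 − 5.04 + 0.447 = -1.29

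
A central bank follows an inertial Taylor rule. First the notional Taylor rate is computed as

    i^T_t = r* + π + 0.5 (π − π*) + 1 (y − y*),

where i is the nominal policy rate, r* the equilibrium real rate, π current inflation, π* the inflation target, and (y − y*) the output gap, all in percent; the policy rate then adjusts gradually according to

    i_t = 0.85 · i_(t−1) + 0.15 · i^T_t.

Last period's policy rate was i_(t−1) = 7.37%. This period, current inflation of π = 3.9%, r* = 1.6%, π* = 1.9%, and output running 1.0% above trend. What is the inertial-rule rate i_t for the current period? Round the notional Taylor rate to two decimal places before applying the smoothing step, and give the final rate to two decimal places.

7.39%

Output 1.0% above potential → (y − y*) = 1.0.
i^T_t = 1.6 + 3.9 + 0.5 × (3.9 − 1.9) + 1 × 1.0
   = 1.6 + 3.9 + 1 + 1 = 7.50
i_t = 0.85 × 7.37 + 0.15 × 7.50 = 6.2645 + 1.125 = 7.39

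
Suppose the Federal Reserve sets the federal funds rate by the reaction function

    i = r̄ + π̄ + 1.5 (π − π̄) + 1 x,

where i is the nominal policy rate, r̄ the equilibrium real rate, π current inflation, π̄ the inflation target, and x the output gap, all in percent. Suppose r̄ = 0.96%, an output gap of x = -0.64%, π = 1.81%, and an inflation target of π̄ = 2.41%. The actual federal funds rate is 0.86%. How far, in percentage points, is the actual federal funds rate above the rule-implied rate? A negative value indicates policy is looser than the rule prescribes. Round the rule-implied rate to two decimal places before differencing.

-0.97 pp

i = 0.96 + 2.41 + 1.5 × (1.81 − 2.41) + 1 × (-0.64)
   = 0.96 + 2.41 − 0.9 − 0.64 = 1.83
Deviation = 0.86 − 1.83 = -0.97 pp.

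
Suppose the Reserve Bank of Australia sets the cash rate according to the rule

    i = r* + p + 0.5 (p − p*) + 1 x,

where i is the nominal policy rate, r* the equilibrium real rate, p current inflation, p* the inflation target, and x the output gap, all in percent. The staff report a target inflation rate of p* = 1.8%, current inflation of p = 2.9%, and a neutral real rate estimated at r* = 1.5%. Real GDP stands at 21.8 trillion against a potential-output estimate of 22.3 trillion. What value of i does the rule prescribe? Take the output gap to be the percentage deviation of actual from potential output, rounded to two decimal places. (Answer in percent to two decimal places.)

Output gap = 100 × (21.8 − 22.3) / 22.3 = -2.24%.
i = 1.50 + 2.90 + 0.5 × (2.90 − 1.80) + 1 × (-2.24)
   = 1.50 + 2.9 + 0.55 − 2.24 = 2.71

2.71%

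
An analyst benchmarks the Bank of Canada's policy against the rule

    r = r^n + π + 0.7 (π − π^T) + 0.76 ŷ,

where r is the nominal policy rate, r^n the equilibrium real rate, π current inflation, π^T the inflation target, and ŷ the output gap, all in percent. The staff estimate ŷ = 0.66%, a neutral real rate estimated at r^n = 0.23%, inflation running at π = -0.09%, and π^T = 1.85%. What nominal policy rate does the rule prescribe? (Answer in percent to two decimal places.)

r = 0.23 + (-0.09) + 0.7 × (-0.09 − 1.85) + 0.76 × 0.66
   = 0.23 − 0.09 − 1.358 + 0.5016 = -0.72

-0.72%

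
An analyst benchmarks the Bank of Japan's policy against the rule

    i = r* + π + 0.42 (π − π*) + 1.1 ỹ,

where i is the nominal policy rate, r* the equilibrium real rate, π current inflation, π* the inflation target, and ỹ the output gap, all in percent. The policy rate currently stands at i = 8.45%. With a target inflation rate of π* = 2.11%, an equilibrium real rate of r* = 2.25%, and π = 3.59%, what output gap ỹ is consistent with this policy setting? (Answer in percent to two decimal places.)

1.1 ỹ = 8.45 − 2.25 − 3.59 − 0.42 × (3.59 − 2.11) = 1.9884
ỹ = 1.9884 / 1.1 = 1.81

1.81%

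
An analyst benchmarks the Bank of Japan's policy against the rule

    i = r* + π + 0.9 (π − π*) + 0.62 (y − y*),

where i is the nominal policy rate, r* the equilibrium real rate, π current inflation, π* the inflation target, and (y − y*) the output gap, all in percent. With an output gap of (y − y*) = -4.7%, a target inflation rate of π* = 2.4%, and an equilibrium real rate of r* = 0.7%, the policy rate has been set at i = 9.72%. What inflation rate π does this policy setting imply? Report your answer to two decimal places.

7.42%

Collecting π: i = r* + (1 + 0.9) π − 0.9 π* + 0.62 (y − y*)
1.9 π = 9.72 − 0.7 + 0.9 × 2.4 − 0.62 × (-4.7) = 14.094
π = 14.094 / 1.9 = 7.42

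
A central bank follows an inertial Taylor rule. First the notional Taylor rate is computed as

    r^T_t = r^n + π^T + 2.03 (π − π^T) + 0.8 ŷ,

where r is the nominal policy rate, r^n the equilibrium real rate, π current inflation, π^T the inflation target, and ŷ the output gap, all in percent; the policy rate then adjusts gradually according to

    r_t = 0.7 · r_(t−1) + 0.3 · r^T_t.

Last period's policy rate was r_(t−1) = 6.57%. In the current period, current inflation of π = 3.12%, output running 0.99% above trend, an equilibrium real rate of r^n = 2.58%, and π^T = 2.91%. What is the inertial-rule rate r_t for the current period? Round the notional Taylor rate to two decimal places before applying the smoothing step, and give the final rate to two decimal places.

6.61%

Output 0.99% above potential → ŷ = 0.99.
r^T_t = 2.58 + 2.91 + 2.03 × (3.12 − 2.91) + 0.8 × 0.99
   = 2.58 + 2.91 + 0.4263 + 0.792 = 6.71
r_t = 0.7 × 6.57 + 0.3 × 6.71 = 4.599 + 2.013 = 6.61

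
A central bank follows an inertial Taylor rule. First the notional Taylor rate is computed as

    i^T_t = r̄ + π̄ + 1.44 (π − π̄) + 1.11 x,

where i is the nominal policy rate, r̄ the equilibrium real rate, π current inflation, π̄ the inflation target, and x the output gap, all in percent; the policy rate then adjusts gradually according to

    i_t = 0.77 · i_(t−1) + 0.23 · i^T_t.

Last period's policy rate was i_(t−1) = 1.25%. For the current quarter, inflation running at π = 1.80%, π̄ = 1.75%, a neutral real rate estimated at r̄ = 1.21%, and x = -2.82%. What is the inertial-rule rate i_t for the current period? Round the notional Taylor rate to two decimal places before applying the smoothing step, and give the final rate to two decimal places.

0.94%

i^T_t = 1.21 + 1.75 + 1.44 × (1.80 − 1.75) + 1.11 × (-2.82)
   = 1.21 + 1.75 + 0.072 − 3.1302 = -0.10
i_t = 0.77 × 1.25 + 0.23 × (-0.10) = 0.9625 − 0.023 = 0.94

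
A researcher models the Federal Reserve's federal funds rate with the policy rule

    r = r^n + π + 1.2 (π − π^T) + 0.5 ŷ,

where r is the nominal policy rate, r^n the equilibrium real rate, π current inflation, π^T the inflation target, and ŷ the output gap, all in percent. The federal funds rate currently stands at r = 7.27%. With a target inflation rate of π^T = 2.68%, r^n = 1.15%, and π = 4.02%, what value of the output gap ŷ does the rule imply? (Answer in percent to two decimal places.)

0.5 ŷ = 7.27 − 1.15 − 4.02 − 1.2 × (4.02 − 2.68) = 0.492
ŷ = 0.492 / 0.5 = 0.98

0.98%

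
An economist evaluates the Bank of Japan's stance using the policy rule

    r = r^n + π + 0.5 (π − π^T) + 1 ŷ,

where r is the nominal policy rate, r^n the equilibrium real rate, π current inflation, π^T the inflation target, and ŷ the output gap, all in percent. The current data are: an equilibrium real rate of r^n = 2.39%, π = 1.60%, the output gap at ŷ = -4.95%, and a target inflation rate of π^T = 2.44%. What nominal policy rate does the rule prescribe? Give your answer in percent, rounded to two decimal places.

-1.38%

r = 2.39 + 1.60 + 0.5 × (1.60 − 2.44) + 1 × (-4.95)
   = 2.39 + 1.6 − 0.42 − 4.95 = -1.38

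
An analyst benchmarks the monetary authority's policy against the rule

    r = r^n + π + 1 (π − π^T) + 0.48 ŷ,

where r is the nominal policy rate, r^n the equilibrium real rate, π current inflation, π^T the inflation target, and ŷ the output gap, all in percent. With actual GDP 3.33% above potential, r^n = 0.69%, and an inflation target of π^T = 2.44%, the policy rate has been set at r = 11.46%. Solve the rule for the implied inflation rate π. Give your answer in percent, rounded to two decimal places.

Output 3.33% above potential → ŷ = 3.33.
Collecting π: r = r^n + (1 + 1) π − 1 π^T + 0.48 ŷ
2 π = 11.46 − 0.69 + 1 × 2.44 − 0.48 × 3.33 = 11.6116
π = 11.6116 / 2 = 5.81

5.81%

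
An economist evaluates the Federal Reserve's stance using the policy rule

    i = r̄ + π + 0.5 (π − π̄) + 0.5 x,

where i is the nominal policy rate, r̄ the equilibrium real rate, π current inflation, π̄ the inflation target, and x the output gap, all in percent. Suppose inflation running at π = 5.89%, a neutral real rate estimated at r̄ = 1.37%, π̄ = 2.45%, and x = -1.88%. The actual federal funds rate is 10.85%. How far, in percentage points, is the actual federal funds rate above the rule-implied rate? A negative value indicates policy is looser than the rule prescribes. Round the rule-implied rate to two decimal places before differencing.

i = 1.37 + 5.89 + 0.5 × (5.89 − 2.45) + 0.5 × (-1.88)
   = 1.37 + 5.89 + 1.72 − 0.94 = 8.04
Deviation = 10.85 − 8.04 = 2.81 pp.

2.81 pp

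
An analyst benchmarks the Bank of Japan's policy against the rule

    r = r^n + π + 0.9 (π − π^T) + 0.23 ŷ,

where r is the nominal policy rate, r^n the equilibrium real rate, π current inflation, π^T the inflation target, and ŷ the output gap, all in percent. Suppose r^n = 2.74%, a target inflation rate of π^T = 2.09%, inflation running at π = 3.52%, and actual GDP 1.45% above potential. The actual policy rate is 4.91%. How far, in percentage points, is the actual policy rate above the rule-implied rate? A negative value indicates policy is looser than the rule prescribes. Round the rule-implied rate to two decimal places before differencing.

-2.97 pp

Output 1.45% above potential → ŷ = 1.45.
r = 2.74 + 3.52 + 0.9 × (3.52 − 2.09) + 0.23 × 1.45
   = 2.74 + 3.52 + 1.287 + 0.3335 = 7.88
Deviation = 4.91 − 7.88 = -2.97 pp.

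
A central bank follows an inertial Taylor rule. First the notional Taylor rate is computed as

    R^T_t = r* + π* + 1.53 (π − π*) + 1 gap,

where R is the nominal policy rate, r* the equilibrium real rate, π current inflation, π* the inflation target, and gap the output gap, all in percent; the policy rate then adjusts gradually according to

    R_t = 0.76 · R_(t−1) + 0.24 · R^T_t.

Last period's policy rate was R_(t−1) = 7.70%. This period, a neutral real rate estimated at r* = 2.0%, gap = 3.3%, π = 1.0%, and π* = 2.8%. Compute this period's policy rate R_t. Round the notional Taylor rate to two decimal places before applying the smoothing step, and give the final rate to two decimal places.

R^T_t = 2.0 + 2.8 + 1.53 × (1.0 − 2.8) + 1 × 3.3
   = 2.0 + 2.8 − 2.754 + 3.3 = 5.35
R_t = 0.76 × 7.70 + 0.24 × 5.35 = 5.852 + 1.284 = 7.14

7.14%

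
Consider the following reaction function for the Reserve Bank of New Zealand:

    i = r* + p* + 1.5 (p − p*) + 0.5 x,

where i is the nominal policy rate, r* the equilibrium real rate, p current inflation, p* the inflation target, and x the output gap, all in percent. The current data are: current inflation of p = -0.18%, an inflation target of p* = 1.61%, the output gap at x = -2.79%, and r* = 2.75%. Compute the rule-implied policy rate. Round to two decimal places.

0.28%

i = 2.75 + 1.61 + 1.5 × (-0.18 − 1.61) + 0.5 × (-2.79)
   = 2.75 + 1.61 − 2.685 − 1.395 = 0.28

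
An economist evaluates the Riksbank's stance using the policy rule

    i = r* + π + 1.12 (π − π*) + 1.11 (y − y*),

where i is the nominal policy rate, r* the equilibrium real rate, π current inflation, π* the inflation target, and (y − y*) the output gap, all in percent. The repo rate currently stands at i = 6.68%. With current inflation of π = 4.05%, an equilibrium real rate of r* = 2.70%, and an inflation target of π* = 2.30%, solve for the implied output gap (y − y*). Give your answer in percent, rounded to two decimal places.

1.11 (y − y*) = 6.68 − 2.70 − 4.05 − 1.12 × (4.05 − 2.30) = -2.03
(y − y*) = -2.03 / 1.11 = -1.83

-1.83%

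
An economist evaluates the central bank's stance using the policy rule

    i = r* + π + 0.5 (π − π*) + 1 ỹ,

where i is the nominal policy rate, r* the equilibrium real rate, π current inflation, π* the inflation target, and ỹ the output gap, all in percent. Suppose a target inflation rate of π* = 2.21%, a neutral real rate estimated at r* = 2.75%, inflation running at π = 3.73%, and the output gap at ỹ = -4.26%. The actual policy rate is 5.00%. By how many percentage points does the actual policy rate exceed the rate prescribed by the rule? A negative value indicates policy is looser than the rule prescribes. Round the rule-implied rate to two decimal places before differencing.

i = 2.75 + 3.73 + 0.5 × (3.73 − 2.21) + 1 × (-4.26)
   = 2.75 + 3.73 + 0.76 − 4.26 = 2.98
Deviation = 5.00 − 2.98 = 2.02 pp.

2.02 pp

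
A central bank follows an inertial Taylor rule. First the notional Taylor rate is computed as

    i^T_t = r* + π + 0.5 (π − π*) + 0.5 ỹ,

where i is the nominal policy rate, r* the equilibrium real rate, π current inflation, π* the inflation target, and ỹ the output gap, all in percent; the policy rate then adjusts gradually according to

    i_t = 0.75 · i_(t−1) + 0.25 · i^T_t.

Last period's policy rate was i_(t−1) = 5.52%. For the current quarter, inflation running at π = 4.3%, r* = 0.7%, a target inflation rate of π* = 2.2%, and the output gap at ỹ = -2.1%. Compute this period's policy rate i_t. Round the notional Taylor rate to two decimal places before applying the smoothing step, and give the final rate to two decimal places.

i^T_t = 0.7 + 4.3 + 0.5 × (4.3 − 2.2) + 0.5 × (-2.1)
   = 0.7 + 4.3 + 1.05 − 1.05 = 5.00
i_t = 0.75 × 5.52 + 0.25 × 5.00 = 4.14 + 1.25 = 5.39

5.39%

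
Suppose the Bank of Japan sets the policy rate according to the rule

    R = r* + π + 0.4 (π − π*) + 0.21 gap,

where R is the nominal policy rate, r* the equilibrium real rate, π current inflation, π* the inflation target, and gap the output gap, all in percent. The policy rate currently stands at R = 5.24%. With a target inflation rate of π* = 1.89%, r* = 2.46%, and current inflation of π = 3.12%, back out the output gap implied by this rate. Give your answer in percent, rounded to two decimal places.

-3.96%

0.21 gap = 5.24 − 2.46 − 3.12 − 0.4 × (3.12 − 1.89) = -0.832
gap = -0.832 / 0.21 = -3.96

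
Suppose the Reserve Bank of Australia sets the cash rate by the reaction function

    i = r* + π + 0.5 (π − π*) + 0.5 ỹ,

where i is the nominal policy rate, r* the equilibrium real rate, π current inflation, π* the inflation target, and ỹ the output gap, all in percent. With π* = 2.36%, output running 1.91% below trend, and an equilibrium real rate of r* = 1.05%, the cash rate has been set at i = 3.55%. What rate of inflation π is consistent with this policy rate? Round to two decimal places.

3.09%

Output 1.91% below potential → ỹ = -1.91.
Collecting π: i = r* + (1 + 0.5) π − 0.5 π* + 0.5 ỹ
1.5 π = 3.55 − 1.05 + 0.5 × 2.36 − 0.5 × (-1.91) = 4.635
π = 4.635 / 1.5 = 3.09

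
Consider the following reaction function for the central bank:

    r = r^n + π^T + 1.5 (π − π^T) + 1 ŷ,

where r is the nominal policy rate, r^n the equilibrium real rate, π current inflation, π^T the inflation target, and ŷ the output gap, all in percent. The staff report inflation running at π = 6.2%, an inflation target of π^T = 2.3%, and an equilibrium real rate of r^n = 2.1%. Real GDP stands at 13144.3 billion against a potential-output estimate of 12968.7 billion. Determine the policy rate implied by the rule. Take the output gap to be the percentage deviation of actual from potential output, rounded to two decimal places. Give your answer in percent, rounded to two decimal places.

Output gap = 100 × (13144.3 − 12968.7) / 12968.7 = 1.35%.
r = 2.10 + 2.30 + 1.5 × (6.20 − 2.30) + 1 × 1.35
   = 2.10 + 2.3 + 5.85 + 1.35 = 11.60

11.60%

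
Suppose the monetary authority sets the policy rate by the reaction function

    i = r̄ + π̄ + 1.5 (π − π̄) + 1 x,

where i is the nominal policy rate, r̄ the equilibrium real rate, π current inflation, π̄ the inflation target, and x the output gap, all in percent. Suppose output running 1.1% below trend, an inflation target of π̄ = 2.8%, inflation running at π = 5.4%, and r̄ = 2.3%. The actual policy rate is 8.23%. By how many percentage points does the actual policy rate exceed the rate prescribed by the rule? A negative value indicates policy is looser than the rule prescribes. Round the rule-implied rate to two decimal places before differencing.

Output 1.1% below potential → x = -1.1.
i = 2.3 + 2.8 + 1.5 × (5.4 − 2.8) + 1 × (-1.1)
   = 2.3 + 2.8 + 3.9 − 1.1 = 7.90
Deviation = 8.23 − 7.90 = 0.33 pp.

0.33 pp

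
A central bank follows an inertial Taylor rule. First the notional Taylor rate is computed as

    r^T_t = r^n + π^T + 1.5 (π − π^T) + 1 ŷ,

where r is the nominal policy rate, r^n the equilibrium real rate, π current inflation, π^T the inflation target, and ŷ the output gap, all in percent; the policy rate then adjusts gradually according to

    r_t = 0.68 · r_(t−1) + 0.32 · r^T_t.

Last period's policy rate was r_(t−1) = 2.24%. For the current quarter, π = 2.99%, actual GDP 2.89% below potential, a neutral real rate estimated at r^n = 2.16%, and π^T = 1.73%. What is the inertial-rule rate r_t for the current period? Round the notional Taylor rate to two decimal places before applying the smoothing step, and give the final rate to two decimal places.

2.45%

Output 2.89% below potential → ŷ = -2.89.
r^T_t = 2.16 + 1.73 + 1.5 × (2.99 − 1.73) + 1 × (-2.89)
   = 2.16 + 1.73 + 1.89 − 2.89 = 2.89
r_t = 0.68 × 2.24 + 0.32 × 2.89 = 1.5232 + 0.9248 = 2.45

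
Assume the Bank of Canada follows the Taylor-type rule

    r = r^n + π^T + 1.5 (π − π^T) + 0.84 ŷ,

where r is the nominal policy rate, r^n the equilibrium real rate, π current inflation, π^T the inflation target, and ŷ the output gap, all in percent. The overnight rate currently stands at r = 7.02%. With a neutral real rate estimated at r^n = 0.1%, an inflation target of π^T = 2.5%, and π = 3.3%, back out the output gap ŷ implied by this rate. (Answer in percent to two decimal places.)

0.84 ŷ = 7.02 − 0.1 − 2.5 − 1.5 × (3.3 − 2.5) = 3.22
ŷ = 3.22 / 0.84 = 3.83

3.83%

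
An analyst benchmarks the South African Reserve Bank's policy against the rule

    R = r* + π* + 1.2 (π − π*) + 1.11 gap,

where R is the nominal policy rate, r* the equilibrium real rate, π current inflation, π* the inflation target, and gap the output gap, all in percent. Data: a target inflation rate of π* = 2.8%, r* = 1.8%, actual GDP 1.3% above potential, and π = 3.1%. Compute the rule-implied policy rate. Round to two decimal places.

6.40%

Output 1.3% above potential → gap = 1.3.
R = 1.8 + 2.8 + 1.2 × (3.1 − 2.8) + 1.11 × 1.3
   = 1.8 + 2.8 + 0.36 + 1.443 = 6.40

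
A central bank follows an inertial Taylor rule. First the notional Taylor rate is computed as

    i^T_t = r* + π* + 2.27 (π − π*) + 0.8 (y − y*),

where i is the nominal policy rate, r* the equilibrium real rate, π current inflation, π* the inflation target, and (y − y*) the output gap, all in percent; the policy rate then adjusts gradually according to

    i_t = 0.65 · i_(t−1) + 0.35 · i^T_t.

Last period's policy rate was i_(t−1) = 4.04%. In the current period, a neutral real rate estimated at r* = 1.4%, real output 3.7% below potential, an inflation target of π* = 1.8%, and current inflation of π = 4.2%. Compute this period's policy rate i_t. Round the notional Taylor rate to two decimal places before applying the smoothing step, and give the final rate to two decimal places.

4.62%

Output 3.7% below potential → (y − y*) = -3.7.
i^T_t = 1.4 + 1.8 + 2.27 × (4.2 − 1.8) + 0.8 × (-3.7)
   = 1.4 + 1.8 + 5.448 − 2.96 = 5.69
i_t = 0.65 × 4.04 + 0.35 × 5.69 = 2.626 + 1.9915 = 4.62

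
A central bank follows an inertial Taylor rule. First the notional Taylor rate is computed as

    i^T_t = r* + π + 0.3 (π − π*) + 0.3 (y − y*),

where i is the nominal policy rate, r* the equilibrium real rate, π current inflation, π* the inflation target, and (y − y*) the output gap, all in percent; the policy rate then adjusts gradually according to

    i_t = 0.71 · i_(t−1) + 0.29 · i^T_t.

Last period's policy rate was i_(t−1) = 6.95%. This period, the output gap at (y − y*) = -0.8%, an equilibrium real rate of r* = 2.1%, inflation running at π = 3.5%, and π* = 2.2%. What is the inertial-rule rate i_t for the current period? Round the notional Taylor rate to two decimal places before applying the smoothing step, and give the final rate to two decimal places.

6.60%

i^T_t = 2.1 + 3.5 + 0.3 × (3.5 − 2.2) + 0.3 × (-0.8)
   = 2.1 + 3.5 + 0.39 − 0.24 = 5.75
i_t = 0.71 × 6.95 + 0.29 × 5.75 = 4.9345 + 1.6675 = 6.60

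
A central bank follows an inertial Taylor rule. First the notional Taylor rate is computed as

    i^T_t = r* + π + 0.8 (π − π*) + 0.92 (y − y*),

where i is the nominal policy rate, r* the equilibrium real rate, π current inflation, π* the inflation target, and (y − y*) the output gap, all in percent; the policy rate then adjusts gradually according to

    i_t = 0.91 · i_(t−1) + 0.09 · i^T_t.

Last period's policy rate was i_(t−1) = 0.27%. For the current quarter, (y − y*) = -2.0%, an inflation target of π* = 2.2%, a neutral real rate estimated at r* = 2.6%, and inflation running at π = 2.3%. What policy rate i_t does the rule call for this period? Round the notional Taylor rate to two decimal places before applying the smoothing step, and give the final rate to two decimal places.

0.53%

i^T_t = 2.6 + 2.3 + 0.8 × (2.3 − 2.2) + 0.92 × (-2.0)
   = 2.6 + 2.3 + 0.08 − 1.84 = 3.14
i_t = 0.91 × 0.27 + 0.09 × 3.14 = 0.2457 + 0.2826 = 0.53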